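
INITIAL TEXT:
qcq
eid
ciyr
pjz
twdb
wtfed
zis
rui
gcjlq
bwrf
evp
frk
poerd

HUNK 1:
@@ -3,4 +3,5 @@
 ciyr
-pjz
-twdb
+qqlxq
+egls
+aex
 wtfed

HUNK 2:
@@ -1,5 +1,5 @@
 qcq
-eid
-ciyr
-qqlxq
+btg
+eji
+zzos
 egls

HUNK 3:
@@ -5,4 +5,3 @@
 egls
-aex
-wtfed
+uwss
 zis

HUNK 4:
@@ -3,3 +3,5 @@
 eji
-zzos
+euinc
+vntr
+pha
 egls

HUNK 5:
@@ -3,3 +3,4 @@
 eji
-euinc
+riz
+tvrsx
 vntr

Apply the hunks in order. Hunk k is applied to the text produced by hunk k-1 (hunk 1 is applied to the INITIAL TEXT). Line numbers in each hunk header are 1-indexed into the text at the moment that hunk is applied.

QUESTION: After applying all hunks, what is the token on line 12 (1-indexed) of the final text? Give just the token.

Hunk 1: at line 3 remove [pjz,twdb] add [qqlxq,egls,aex] -> 14 lines: qcq eid ciyr qqlxq egls aex wtfed zis rui gcjlq bwrf evp frk poerd
Hunk 2: at line 1 remove [eid,ciyr,qqlxq] add [btg,eji,zzos] -> 14 lines: qcq btg eji zzos egls aex wtfed zis rui gcjlq bwrf evp frk poerd
Hunk 3: at line 5 remove [aex,wtfed] add [uwss] -> 13 lines: qcq btg eji zzos egls uwss zis rui gcjlq bwrf evp frk poerd
Hunk 4: at line 3 remove [zzos] add [euinc,vntr,pha] -> 15 lines: qcq btg eji euinc vntr pha egls uwss zis rui gcjlq bwrf evp frk poerd
Hunk 5: at line 3 remove [euinc] add [riz,tvrsx] -> 16 lines: qcq btg eji riz tvrsx vntr pha egls uwss zis rui gcjlq bwrf evp frk poerd
Final line 12: gcjlq

Answer: gcjlq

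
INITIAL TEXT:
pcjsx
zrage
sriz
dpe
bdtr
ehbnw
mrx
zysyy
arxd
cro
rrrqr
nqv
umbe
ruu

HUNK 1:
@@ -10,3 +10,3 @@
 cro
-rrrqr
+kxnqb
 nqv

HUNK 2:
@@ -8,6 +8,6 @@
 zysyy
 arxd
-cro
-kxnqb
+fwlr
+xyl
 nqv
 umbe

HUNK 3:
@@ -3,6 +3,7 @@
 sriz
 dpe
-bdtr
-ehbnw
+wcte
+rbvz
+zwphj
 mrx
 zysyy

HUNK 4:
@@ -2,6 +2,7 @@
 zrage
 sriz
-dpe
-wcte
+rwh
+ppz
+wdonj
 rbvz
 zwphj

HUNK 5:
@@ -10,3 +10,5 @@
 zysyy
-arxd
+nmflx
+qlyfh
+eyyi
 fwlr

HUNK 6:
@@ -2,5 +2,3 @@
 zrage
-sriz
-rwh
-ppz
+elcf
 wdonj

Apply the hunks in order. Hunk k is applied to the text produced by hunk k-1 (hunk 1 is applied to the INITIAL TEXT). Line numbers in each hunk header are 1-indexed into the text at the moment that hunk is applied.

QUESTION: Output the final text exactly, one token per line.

Answer: pcjsx
zrage
elcf
wdonj
rbvz
zwphj
mrx
zysyy
nmflx
qlyfh
eyyi
fwlr
xyl
nqv
umbe
ruu

Derivation:
Hunk 1: at line 10 remove [rrrqr] add [kxnqb] -> 14 lines: pcjsx zrage sriz dpe bdtr ehbnw mrx zysyy arxd cro kxnqb nqv umbe ruu
Hunk 2: at line 8 remove [cro,kxnqb] add [fwlr,xyl] -> 14 lines: pcjsx zrage sriz dpe bdtr ehbnw mrx zysyy arxd fwlr xyl nqv umbe ruu
Hunk 3: at line 3 remove [bdtr,ehbnw] add [wcte,rbvz,zwphj] -> 15 lines: pcjsx zrage sriz dpe wcte rbvz zwphj mrx zysyy arxd fwlr xyl nqv umbe ruu
Hunk 4: at line 2 remove [dpe,wcte] add [rwh,ppz,wdonj] -> 16 lines: pcjsx zrage sriz rwh ppz wdonj rbvz zwphj mrx zysyy arxd fwlr xyl nqv umbe ruu
Hunk 5: at line 10 remove [arxd] add [nmflx,qlyfh,eyyi] -> 18 lines: pcjsx zrage sriz rwh ppz wdonj rbvz zwphj mrx zysyy nmflx qlyfh eyyi fwlr xyl nqv umbe ruu
Hunk 6: at line 2 remove [sriz,rwh,ppz] add [elcf] -> 16 lines: pcjsx zrage elcf wdonj rbvz zwphj mrx zysyy nmflx qlyfh eyyi fwlr xyl nqv umbe ruu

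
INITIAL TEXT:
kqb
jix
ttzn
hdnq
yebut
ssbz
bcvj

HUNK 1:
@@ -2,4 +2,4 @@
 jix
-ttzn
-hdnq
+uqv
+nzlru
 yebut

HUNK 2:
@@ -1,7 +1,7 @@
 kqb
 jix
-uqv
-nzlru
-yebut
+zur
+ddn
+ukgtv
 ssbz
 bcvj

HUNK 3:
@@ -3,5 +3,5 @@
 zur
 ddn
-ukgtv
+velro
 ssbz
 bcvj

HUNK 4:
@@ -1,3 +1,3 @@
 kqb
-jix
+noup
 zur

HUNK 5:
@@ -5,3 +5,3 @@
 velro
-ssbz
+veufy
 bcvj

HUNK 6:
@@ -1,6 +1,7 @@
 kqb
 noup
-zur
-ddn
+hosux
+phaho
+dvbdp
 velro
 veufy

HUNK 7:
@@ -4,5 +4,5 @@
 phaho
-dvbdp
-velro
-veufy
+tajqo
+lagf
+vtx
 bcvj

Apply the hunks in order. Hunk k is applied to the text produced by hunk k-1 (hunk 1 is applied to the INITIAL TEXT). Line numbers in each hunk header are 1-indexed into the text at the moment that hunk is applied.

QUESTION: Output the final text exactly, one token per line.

Hunk 1: at line 2 remove [ttzn,hdnq] add [uqv,nzlru] -> 7 lines: kqb jix uqv nzlru yebut ssbz bcvj
Hunk 2: at line 1 remove [uqv,nzlru,yebut] add [zur,ddn,ukgtv] -> 7 lines: kqb jix zur ddn ukgtv ssbz bcvj
Hunk 3: at line 3 remove [ukgtv] add [velro] -> 7 lines: kqb jix zur ddn velro ssbz bcvj
Hunk 4: at line 1 remove [jix] add [noup] -> 7 lines: kqb noup zur ddn velro ssbz bcvj
Hunk 5: at line 5 remove [ssbz] add [veufy] -> 7 lines: kqb noup zur ddn velro veufy bcvj
Hunk 6: at line 1 remove [zur,ddn] add [hosux,phaho,dvbdp] -> 8 lines: kqb noup hosux phaho dvbdp velro veufy bcvj
Hunk 7: at line 4 remove [dvbdp,velro,veufy] add [tajqo,lagf,vtx] -> 8 lines: kqb noup hosux phaho tajqo lagf vtx bcvj

Answer: kqb
noup
hosux
phaho
tajqo
lagf
vtx
bcvj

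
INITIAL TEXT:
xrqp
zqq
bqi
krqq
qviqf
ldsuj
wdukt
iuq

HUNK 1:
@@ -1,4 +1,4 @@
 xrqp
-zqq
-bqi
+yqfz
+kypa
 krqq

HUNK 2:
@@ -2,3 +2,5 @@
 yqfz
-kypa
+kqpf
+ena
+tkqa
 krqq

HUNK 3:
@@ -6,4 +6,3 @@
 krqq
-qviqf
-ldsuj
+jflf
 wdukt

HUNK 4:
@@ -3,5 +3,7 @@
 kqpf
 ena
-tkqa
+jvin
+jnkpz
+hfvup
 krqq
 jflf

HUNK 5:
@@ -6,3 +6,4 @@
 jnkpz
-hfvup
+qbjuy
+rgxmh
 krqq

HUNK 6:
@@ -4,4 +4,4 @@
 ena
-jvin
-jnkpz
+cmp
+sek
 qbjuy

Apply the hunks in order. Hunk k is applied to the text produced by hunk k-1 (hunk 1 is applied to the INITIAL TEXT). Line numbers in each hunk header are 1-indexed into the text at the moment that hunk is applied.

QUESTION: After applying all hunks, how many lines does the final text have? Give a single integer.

Hunk 1: at line 1 remove [zqq,bqi] add [yqfz,kypa] -> 8 lines: xrqp yqfz kypa krqq qviqf ldsuj wdukt iuq
Hunk 2: at line 2 remove [kypa] add [kqpf,ena,tkqa] -> 10 lines: xrqp yqfz kqpf ena tkqa krqq qviqf ldsuj wdukt iuq
Hunk 3: at line 6 remove [qviqf,ldsuj] add [jflf] -> 9 lines: xrqp yqfz kqpf ena tkqa krqq jflf wdukt iuq
Hunk 4: at line 3 remove [tkqa] add [jvin,jnkpz,hfvup] -> 11 lines: xrqp yqfz kqpf ena jvin jnkpz hfvup krqq jflf wdukt iuq
Hunk 5: at line 6 remove [hfvup] add [qbjuy,rgxmh] -> 12 lines: xrqp yqfz kqpf ena jvin jnkpz qbjuy rgxmh krqq jflf wdukt iuq
Hunk 6: at line 4 remove [jvin,jnkpz] add [cmp,sek] -> 12 lines: xrqp yqfz kqpf ena cmp sek qbjuy rgxmh krqq jflf wdukt iuq
Final line count: 12

Answer: 12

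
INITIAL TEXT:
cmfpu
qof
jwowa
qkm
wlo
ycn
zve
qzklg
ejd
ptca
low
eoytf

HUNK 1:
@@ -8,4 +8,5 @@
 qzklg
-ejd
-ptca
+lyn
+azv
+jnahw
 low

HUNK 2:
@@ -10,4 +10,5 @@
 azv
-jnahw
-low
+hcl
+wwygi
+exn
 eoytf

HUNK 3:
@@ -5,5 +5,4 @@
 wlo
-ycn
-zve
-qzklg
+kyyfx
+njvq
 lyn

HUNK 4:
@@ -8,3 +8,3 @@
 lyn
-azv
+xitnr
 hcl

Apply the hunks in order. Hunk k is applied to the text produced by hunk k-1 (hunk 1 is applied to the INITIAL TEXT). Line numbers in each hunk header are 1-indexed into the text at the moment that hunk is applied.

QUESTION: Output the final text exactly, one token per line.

Hunk 1: at line 8 remove [ejd,ptca] add [lyn,azv,jnahw] -> 13 lines: cmfpu qof jwowa qkm wlo ycn zve qzklg lyn azv jnahw low eoytf
Hunk 2: at line 10 remove [jnahw,low] add [hcl,wwygi,exn] -> 14 lines: cmfpu qof jwowa qkm wlo ycn zve qzklg lyn azv hcl wwygi exn eoytf
Hunk 3: at line 5 remove [ycn,zve,qzklg] add [kyyfx,njvq] -> 13 lines: cmfpu qof jwowa qkm wlo kyyfx njvq lyn azv hcl wwygi exn eoytf
Hunk 4: at line 8 remove [azv] add [xitnr] -> 13 lines: cmfpu qof jwowa qkm wlo kyyfx njvq lyn xitnr hcl wwygi exn eoytf

Answer: cmfpu
qof
jwowa
qkm
wlo
kyyfx
njvq
lyn
xitnr
hcl
wwygi
exn
eoytf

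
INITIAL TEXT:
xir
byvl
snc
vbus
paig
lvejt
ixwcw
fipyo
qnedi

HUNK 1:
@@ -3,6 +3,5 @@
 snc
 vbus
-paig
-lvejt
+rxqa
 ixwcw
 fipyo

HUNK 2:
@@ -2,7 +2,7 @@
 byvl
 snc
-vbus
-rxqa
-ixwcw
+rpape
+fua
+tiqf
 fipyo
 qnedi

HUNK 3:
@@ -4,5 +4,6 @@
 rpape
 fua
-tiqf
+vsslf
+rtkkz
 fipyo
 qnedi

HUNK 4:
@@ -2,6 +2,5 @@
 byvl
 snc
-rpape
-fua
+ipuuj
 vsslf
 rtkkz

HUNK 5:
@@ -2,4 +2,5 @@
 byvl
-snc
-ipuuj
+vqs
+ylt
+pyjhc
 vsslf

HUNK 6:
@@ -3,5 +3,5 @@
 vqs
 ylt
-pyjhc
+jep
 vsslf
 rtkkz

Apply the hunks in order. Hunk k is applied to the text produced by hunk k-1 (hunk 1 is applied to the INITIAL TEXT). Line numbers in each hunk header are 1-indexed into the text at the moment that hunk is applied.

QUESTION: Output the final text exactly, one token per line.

Hunk 1: at line 3 remove [paig,lvejt] add [rxqa] -> 8 lines: xir byvl snc vbus rxqa ixwcw fipyo qnedi
Hunk 2: at line 2 remove [vbus,rxqa,ixwcw] add [rpape,fua,tiqf] -> 8 lines: xir byvl snc rpape fua tiqf fipyo qnedi
Hunk 3: at line 4 remove [tiqf] add [vsslf,rtkkz] -> 9 lines: xir byvl snc rpape fua vsslf rtkkz fipyo qnedi
Hunk 4: at line 2 remove [rpape,fua] add [ipuuj] -> 8 lines: xir byvl snc ipuuj vsslf rtkkz fipyo qnedi
Hunk 5: at line 2 remove [snc,ipuuj] add [vqs,ylt,pyjhc] -> 9 lines: xir byvl vqs ylt pyjhc vsslf rtkkz fipyo qnedi
Hunk 6: at line 3 remove [pyjhc] add [jep] -> 9 lines: xir byvl vqs ylt jep vsslf rtkkz fipyo qnedi

Answer: xir
byvl
vqs
ylt
jep
vsslf
rtkkz
fipyo
qnedi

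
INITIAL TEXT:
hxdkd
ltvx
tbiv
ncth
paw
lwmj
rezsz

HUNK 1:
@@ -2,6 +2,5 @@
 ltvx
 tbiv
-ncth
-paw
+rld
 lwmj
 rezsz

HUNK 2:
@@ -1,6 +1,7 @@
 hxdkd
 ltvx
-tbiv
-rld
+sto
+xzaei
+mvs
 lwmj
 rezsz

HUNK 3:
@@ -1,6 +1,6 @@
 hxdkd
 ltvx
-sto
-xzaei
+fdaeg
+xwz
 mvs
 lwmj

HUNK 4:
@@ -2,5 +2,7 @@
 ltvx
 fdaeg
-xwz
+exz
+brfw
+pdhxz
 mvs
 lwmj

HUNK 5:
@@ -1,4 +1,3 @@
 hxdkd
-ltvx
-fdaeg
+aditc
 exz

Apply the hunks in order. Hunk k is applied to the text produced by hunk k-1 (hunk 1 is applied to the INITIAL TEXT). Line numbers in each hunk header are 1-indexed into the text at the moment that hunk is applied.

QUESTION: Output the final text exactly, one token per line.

Answer: hxdkd
aditc
exz
brfw
pdhxz
mvs
lwmj
rezsz

Derivation:
Hunk 1: at line 2 remove [ncth,paw] add [rld] -> 6 lines: hxdkd ltvx tbiv rld lwmj rezsz
Hunk 2: at line 1 remove [tbiv,rld] add [sto,xzaei,mvs] -> 7 lines: hxdkd ltvx sto xzaei mvs lwmj rezsz
Hunk 3: at line 1 remove [sto,xzaei] add [fdaeg,xwz] -> 7 lines: hxdkd ltvx fdaeg xwz mvs lwmj rezsz
Hunk 4: at line 2 remove [xwz] add [exz,brfw,pdhxz] -> 9 lines: hxdkd ltvx fdaeg exz brfw pdhxz mvs lwmj rezsz
Hunk 5: at line 1 remove [ltvx,fdaeg] add [aditc] -> 8 lines: hxdkd aditc exz brfw pdhxz mvs lwmj rezsz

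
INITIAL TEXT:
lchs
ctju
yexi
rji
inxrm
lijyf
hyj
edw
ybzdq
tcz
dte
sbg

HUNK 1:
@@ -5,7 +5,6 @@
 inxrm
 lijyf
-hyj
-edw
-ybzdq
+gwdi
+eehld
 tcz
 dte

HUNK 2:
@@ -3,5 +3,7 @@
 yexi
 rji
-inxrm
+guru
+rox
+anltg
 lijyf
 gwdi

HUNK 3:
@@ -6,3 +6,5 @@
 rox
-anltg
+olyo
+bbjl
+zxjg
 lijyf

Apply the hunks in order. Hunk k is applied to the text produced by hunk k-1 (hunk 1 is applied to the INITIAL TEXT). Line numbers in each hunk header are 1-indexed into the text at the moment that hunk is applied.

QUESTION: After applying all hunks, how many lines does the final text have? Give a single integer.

Hunk 1: at line 5 remove [hyj,edw,ybzdq] add [gwdi,eehld] -> 11 lines: lchs ctju yexi rji inxrm lijyf gwdi eehld tcz dte sbg
Hunk 2: at line 3 remove [inxrm] add [guru,rox,anltg] -> 13 lines: lchs ctju yexi rji guru rox anltg lijyf gwdi eehld tcz dte sbg
Hunk 3: at line 6 remove [anltg] add [olyo,bbjl,zxjg] -> 15 lines: lchs ctju yexi rji guru rox olyo bbjl zxjg lijyf gwdi eehld tcz dte sbg
Final line count: 15

Answer: 15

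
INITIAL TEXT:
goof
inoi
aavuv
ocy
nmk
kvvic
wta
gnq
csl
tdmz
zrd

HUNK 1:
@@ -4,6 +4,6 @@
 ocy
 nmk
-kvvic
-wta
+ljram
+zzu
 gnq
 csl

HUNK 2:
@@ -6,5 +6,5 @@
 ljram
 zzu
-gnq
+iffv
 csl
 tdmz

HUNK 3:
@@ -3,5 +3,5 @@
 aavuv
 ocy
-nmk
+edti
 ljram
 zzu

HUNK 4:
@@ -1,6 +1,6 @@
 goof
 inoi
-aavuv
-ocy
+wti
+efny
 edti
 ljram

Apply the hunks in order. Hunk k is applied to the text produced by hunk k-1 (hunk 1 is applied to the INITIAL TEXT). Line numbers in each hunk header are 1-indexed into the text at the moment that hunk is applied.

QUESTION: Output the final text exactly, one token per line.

Hunk 1: at line 4 remove [kvvic,wta] add [ljram,zzu] -> 11 lines: goof inoi aavuv ocy nmk ljram zzu gnq csl tdmz zrd
Hunk 2: at line 6 remove [gnq] add [iffv] -> 11 lines: goof inoi aavuv ocy nmk ljram zzu iffv csl tdmz zrd
Hunk 3: at line 3 remove [nmk] add [edti] -> 11 lines: goof inoi aavuv ocy edti ljram zzu iffv csl tdmz zrd
Hunk 4: at line 1 remove [aavuv,ocy] add [wti,efny] -> 11 lines: goof inoi wti efny edti ljram zzu iffv csl tdmz zrd

Answer: goof
inoi
wti
efny
edti
ljram
zzu
iffv
csl
tdmz
zrd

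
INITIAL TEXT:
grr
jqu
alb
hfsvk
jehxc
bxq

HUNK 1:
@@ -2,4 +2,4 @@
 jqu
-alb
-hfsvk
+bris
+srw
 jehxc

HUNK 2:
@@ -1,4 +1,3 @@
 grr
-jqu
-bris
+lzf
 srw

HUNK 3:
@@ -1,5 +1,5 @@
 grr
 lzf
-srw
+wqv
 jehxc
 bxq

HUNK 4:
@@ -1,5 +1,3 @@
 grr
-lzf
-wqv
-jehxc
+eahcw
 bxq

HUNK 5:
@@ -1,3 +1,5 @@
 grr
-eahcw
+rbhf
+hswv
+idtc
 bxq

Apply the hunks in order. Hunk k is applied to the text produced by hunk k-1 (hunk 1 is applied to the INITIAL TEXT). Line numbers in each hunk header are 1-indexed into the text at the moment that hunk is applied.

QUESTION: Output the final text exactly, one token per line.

Answer: grr
rbhf
hswv
idtc
bxq

Derivation:
Hunk 1: at line 2 remove [alb,hfsvk] add [bris,srw] -> 6 lines: grr jqu bris srw jehxc bxq
Hunk 2: at line 1 remove [jqu,bris] add [lzf] -> 5 lines: grr lzf srw jehxc bxq
Hunk 3: at line 1 remove [srw] add [wqv] -> 5 lines: grr lzf wqv jehxc bxq
Hunk 4: at line 1 remove [lzf,wqv,jehxc] add [eahcw] -> 3 lines: grr eahcw bxq
Hunk 5: at line 1 remove [eahcw] add [rbhf,hswv,idtc] -> 5 lines: grr rbhf hswv idtc bxq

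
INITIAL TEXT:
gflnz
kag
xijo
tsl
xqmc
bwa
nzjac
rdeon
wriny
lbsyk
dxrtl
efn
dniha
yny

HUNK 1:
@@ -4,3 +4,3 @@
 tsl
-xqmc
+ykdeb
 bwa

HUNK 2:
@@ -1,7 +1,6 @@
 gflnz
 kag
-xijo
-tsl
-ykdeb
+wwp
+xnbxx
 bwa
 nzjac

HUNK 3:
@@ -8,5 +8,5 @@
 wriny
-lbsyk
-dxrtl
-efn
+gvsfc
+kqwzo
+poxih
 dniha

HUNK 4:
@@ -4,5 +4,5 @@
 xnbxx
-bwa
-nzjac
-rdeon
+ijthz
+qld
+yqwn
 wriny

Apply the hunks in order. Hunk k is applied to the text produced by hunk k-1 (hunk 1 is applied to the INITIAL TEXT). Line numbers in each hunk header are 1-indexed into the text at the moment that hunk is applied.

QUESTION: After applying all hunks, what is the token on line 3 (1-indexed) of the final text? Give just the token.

Hunk 1: at line 4 remove [xqmc] add [ykdeb] -> 14 lines: gflnz kag xijo tsl ykdeb bwa nzjac rdeon wriny lbsyk dxrtl efn dniha yny
Hunk 2: at line 1 remove [xijo,tsl,ykdeb] add [wwp,xnbxx] -> 13 lines: gflnz kag wwp xnbxx bwa nzjac rdeon wriny lbsyk dxrtl efn dniha yny
Hunk 3: at line 8 remove [lbsyk,dxrtl,efn] add [gvsfc,kqwzo,poxih] -> 13 lines: gflnz kag wwp xnbxx bwa nzjac rdeon wriny gvsfc kqwzo poxih dniha yny
Hunk 4: at line 4 remove [bwa,nzjac,rdeon] add [ijthz,qld,yqwn] -> 13 lines: gflnz kag wwp xnbxx ijthz qld yqwn wriny gvsfc kqwzo poxih dniha yny
Final line 3: wwp

Answer: wwp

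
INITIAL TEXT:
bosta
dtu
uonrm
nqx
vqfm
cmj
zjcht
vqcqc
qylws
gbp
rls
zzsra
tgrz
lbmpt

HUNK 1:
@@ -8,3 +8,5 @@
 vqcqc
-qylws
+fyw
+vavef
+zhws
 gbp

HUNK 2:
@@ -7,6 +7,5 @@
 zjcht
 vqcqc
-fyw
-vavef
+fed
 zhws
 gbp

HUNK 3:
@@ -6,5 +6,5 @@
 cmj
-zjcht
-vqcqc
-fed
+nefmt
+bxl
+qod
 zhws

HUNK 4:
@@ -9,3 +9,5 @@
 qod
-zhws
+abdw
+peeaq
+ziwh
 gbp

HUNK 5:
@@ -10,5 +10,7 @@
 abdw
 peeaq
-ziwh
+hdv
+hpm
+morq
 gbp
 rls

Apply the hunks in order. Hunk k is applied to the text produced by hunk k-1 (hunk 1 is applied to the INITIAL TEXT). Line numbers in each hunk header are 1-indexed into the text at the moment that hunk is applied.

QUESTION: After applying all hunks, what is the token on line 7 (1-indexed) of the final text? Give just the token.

Hunk 1: at line 8 remove [qylws] add [fyw,vavef,zhws] -> 16 lines: bosta dtu uonrm nqx vqfm cmj zjcht vqcqc fyw vavef zhws gbp rls zzsra tgrz lbmpt
Hunk 2: at line 7 remove [fyw,vavef] add [fed] -> 15 lines: bosta dtu uonrm nqx vqfm cmj zjcht vqcqc fed zhws gbp rls zzsra tgrz lbmpt
Hunk 3: at line 6 remove [zjcht,vqcqc,fed] add [nefmt,bxl,qod] -> 15 lines: bosta dtu uonrm nqx vqfm cmj nefmt bxl qod zhws gbp rls zzsra tgrz lbmpt
Hunk 4: at line 9 remove [zhws] add [abdw,peeaq,ziwh] -> 17 lines: bosta dtu uonrm nqx vqfm cmj nefmt bxl qod abdw peeaq ziwh gbp rls zzsra tgrz lbmpt
Hunk 5: at line 10 remove [ziwh] add [hdv,hpm,morq] -> 19 lines: bosta dtu uonrm nqx vqfm cmj nefmt bxl qod abdw peeaq hdv hpm morq gbp rls zzsra tgrz lbmpt
Final line 7: nefmt

Answer: nefmt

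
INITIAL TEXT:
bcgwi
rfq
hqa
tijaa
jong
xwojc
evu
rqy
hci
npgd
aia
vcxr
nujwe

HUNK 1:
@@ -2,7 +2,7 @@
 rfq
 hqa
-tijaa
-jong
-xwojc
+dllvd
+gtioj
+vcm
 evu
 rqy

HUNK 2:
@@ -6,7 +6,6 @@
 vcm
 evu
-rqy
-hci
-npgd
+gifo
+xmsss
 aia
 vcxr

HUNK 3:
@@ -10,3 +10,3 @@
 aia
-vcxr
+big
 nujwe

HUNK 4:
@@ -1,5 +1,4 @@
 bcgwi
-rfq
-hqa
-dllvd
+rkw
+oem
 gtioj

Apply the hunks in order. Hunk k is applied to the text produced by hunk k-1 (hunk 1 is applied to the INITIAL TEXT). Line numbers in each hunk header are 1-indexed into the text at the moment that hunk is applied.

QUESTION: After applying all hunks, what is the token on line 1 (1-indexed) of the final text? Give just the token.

Answer: bcgwi

Derivation:
Hunk 1: at line 2 remove [tijaa,jong,xwojc] add [dllvd,gtioj,vcm] -> 13 lines: bcgwi rfq hqa dllvd gtioj vcm evu rqy hci npgd aia vcxr nujwe
Hunk 2: at line 6 remove [rqy,hci,npgd] add [gifo,xmsss] -> 12 lines: bcgwi rfq hqa dllvd gtioj vcm evu gifo xmsss aia vcxr nujwe
Hunk 3: at line 10 remove [vcxr] add [big] -> 12 lines: bcgwi rfq hqa dllvd gtioj vcm evu gifo xmsss aia big nujwe
Hunk 4: at line 1 remove [rfq,hqa,dllvd] add [rkw,oem] -> 11 lines: bcgwi rkw oem gtioj vcm evu gifo xmsss aia big nujwe
Final line 1: bcgwi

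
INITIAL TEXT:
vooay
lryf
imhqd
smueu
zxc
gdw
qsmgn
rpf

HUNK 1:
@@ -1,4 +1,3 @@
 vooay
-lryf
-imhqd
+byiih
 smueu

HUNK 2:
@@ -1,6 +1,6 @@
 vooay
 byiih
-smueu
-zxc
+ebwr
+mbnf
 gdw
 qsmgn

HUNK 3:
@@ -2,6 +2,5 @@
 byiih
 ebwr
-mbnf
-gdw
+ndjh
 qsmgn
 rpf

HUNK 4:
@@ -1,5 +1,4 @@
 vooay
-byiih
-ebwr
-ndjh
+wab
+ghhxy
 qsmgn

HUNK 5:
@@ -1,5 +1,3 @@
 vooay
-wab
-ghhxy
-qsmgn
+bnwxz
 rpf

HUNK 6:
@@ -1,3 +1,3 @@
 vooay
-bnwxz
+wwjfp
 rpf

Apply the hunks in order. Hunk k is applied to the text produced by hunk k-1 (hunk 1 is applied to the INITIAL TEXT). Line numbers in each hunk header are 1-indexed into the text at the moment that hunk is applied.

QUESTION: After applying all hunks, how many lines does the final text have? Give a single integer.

Answer: 3

Derivation:
Hunk 1: at line 1 remove [lryf,imhqd] add [byiih] -> 7 lines: vooay byiih smueu zxc gdw qsmgn rpf
Hunk 2: at line 1 remove [smueu,zxc] add [ebwr,mbnf] -> 7 lines: vooay byiih ebwr mbnf gdw qsmgn rpf
Hunk 3: at line 2 remove [mbnf,gdw] add [ndjh] -> 6 lines: vooay byiih ebwr ndjh qsmgn rpf
Hunk 4: at line 1 remove [byiih,ebwr,ndjh] add [wab,ghhxy] -> 5 lines: vooay wab ghhxy qsmgn rpf
Hunk 5: at line 1 remove [wab,ghhxy,qsmgn] add [bnwxz] -> 3 lines: vooay bnwxz rpf
Hunk 6: at line 1 remove [bnwxz] add [wwjfp] -> 3 lines: vooay wwjfp rpf
Final line count: 3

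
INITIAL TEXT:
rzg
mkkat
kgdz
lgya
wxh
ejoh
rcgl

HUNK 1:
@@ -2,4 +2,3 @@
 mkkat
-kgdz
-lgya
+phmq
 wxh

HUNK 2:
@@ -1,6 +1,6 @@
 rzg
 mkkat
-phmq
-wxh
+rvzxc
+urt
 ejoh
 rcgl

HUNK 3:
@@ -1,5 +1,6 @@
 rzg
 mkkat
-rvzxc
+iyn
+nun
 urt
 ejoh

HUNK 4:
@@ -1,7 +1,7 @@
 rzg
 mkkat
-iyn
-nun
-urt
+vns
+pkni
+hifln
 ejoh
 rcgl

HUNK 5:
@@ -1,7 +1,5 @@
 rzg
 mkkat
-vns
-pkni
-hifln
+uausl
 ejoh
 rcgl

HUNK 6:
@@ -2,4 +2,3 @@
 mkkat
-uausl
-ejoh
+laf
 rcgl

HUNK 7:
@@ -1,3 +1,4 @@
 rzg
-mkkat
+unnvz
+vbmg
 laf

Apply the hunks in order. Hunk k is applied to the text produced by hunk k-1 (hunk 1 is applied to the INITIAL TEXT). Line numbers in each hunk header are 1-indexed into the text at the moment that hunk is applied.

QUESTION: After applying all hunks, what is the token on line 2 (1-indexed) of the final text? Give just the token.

Hunk 1: at line 2 remove [kgdz,lgya] add [phmq] -> 6 lines: rzg mkkat phmq wxh ejoh rcgl
Hunk 2: at line 1 remove [phmq,wxh] add [rvzxc,urt] -> 6 lines: rzg mkkat rvzxc urt ejoh rcgl
Hunk 3: at line 1 remove [rvzxc] add [iyn,nun] -> 7 lines: rzg mkkat iyn nun urt ejoh rcgl
Hunk 4: at line 1 remove [iyn,nun,urt] add [vns,pkni,hifln] -> 7 lines: rzg mkkat vns pkni hifln ejoh rcgl
Hunk 5: at line 1 remove [vns,pkni,hifln] add [uausl] -> 5 lines: rzg mkkat uausl ejoh rcgl
Hunk 6: at line 2 remove [uausl,ejoh] add [laf] -> 4 lines: rzg mkkat laf rcgl
Hunk 7: at line 1 remove [mkkat] add [unnvz,vbmg] -> 5 lines: rzg unnvz vbmg laf rcgl
Final line 2: unnvz

Answer: unnvz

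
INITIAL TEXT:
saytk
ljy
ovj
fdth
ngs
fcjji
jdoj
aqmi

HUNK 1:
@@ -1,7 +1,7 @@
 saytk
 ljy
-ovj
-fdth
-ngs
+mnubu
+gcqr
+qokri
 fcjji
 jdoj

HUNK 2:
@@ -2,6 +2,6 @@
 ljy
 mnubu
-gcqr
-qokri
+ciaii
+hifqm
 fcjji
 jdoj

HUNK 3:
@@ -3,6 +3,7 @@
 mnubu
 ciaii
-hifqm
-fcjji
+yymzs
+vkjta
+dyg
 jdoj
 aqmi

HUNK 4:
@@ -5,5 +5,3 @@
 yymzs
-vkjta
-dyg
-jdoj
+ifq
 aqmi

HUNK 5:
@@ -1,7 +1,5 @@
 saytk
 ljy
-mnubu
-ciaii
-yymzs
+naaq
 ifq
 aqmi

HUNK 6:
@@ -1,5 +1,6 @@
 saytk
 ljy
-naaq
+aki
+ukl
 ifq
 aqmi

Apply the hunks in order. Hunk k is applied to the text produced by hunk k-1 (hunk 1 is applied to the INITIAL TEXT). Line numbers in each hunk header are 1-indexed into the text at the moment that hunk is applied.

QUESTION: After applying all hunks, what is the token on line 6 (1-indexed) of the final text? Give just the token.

Answer: aqmi

Derivation:
Hunk 1: at line 1 remove [ovj,fdth,ngs] add [mnubu,gcqr,qokri] -> 8 lines: saytk ljy mnubu gcqr qokri fcjji jdoj aqmi
Hunk 2: at line 2 remove [gcqr,qokri] add [ciaii,hifqm] -> 8 lines: saytk ljy mnubu ciaii hifqm fcjji jdoj aqmi
Hunk 3: at line 3 remove [hifqm,fcjji] add [yymzs,vkjta,dyg] -> 9 lines: saytk ljy mnubu ciaii yymzs vkjta dyg jdoj aqmi
Hunk 4: at line 5 remove [vkjta,dyg,jdoj] add [ifq] -> 7 lines: saytk ljy mnubu ciaii yymzs ifq aqmi
Hunk 5: at line 1 remove [mnubu,ciaii,yymzs] add [naaq] -> 5 lines: saytk ljy naaq ifq aqmi
Hunk 6: at line 1 remove [naaq] add [aki,ukl] -> 6 lines: saytk ljy aki ukl ifq aqmi
Final line 6: aqmi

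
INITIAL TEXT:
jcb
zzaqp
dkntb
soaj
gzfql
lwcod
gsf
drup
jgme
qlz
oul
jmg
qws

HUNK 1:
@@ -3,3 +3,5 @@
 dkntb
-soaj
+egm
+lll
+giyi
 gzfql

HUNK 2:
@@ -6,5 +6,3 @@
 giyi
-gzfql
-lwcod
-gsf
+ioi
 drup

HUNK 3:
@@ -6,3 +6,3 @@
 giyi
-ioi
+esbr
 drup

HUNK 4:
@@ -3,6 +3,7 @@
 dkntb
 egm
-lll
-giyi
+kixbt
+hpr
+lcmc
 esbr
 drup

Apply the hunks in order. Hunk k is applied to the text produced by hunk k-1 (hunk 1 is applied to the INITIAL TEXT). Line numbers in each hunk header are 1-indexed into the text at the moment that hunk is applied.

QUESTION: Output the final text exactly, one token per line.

Hunk 1: at line 3 remove [soaj] add [egm,lll,giyi] -> 15 lines: jcb zzaqp dkntb egm lll giyi gzfql lwcod gsf drup jgme qlz oul jmg qws
Hunk 2: at line 6 remove [gzfql,lwcod,gsf] add [ioi] -> 13 lines: jcb zzaqp dkntb egm lll giyi ioi drup jgme qlz oul jmg qws
Hunk 3: at line 6 remove [ioi] add [esbr] -> 13 lines: jcb zzaqp dkntb egm lll giyi esbr drup jgme qlz oul jmg qws
Hunk 4: at line 3 remove [lll,giyi] add [kixbt,hpr,lcmc] -> 14 lines: jcb zzaqp dkntb egm kixbt hpr lcmc esbr drup jgme qlz oul jmg qws

Answer: jcb
zzaqp
dkntb
egm
kixbt
hpr
lcmc
esbr
drup
jgme
qlz
oul
jmg
qws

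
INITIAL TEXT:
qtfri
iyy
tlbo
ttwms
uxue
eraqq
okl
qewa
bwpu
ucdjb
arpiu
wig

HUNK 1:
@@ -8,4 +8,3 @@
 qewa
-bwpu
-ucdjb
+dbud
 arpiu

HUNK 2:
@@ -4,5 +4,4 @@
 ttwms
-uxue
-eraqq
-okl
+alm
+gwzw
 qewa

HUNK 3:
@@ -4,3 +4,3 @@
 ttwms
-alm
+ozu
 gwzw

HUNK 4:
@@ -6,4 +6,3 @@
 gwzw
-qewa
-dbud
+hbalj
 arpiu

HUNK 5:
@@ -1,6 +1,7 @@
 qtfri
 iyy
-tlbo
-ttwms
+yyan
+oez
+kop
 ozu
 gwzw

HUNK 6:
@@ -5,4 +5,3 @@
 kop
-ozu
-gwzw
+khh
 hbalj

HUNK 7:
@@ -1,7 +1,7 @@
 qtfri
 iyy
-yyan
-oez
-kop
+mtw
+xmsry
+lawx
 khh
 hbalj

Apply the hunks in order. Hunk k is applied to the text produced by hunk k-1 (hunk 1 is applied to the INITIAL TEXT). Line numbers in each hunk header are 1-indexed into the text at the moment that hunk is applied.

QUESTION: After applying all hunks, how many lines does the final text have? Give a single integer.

Answer: 9

Derivation:
Hunk 1: at line 8 remove [bwpu,ucdjb] add [dbud] -> 11 lines: qtfri iyy tlbo ttwms uxue eraqq okl qewa dbud arpiu wig
Hunk 2: at line 4 remove [uxue,eraqq,okl] add [alm,gwzw] -> 10 lines: qtfri iyy tlbo ttwms alm gwzw qewa dbud arpiu wig
Hunk 3: at line 4 remove [alm] add [ozu] -> 10 lines: qtfri iyy tlbo ttwms ozu gwzw qewa dbud arpiu wig
Hunk 4: at line 6 remove [qewa,dbud] add [hbalj] -> 9 lines: qtfri iyy tlbo ttwms ozu gwzw hbalj arpiu wig
Hunk 5: at line 1 remove [tlbo,ttwms] add [yyan,oez,kop] -> 10 lines: qtfri iyy yyan oez kop ozu gwzw hbalj arpiu wig
Hunk 6: at line 5 remove [ozu,gwzw] add [khh] -> 9 lines: qtfri iyy yyan oez kop khh hbalj arpiu wig
Hunk 7: at line 1 remove [yyan,oez,kop] add [mtw,xmsry,lawx] -> 9 lines: qtfri iyy mtw xmsry lawx khh hbalj arpiu wig
Final line count: 9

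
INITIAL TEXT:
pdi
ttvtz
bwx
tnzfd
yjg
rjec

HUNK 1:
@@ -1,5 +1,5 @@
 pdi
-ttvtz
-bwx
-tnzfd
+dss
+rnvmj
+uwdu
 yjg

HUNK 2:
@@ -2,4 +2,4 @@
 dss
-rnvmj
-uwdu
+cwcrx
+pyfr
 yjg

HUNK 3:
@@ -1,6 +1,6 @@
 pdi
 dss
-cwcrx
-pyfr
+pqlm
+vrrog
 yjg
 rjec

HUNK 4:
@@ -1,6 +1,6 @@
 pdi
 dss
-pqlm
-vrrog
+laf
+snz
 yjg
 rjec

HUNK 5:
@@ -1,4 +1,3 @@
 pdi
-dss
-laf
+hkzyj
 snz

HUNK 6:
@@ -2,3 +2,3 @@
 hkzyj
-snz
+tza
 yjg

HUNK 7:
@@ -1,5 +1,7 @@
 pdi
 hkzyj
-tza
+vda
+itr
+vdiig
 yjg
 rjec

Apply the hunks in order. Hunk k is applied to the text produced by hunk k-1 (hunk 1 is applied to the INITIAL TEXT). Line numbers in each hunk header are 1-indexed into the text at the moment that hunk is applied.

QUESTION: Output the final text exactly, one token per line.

Answer: pdi
hkzyj
vda
itr
vdiig
yjg
rjec

Derivation:
Hunk 1: at line 1 remove [ttvtz,bwx,tnzfd] add [dss,rnvmj,uwdu] -> 6 lines: pdi dss rnvmj uwdu yjg rjec
Hunk 2: at line 2 remove [rnvmj,uwdu] add [cwcrx,pyfr] -> 6 lines: pdi dss cwcrx pyfr yjg rjec
Hunk 3: at line 1 remove [cwcrx,pyfr] add [pqlm,vrrog] -> 6 lines: pdi dss pqlm vrrog yjg rjec
Hunk 4: at line 1 remove [pqlm,vrrog] add [laf,snz] -> 6 lines: pdi dss laf snz yjg rjec
Hunk 5: at line 1 remove [dss,laf] add [hkzyj] -> 5 lines: pdi hkzyj snz yjg rjec
Hunk 6: at line 2 remove [snz] add [tza] -> 5 lines: pdi hkzyj tza yjg rjec
Hunk 7: at line 1 remove [tza] add [vda,itr,vdiig] -> 7 lines: pdi hkzyj vda itr vdiig yjg rjec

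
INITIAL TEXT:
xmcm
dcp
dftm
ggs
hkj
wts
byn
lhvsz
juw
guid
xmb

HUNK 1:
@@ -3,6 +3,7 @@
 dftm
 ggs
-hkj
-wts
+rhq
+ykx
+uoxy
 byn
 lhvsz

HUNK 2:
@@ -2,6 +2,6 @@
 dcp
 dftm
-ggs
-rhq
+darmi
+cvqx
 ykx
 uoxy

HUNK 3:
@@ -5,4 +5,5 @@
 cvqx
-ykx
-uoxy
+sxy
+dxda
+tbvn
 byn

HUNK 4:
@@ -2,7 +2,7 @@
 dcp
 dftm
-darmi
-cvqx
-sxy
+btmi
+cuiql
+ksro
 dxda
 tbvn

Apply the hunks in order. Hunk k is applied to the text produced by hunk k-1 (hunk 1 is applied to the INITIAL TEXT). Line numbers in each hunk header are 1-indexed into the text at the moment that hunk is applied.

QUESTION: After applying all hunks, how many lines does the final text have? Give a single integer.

Answer: 13

Derivation:
Hunk 1: at line 3 remove [hkj,wts] add [rhq,ykx,uoxy] -> 12 lines: xmcm dcp dftm ggs rhq ykx uoxy byn lhvsz juw guid xmb
Hunk 2: at line 2 remove [ggs,rhq] add [darmi,cvqx] -> 12 lines: xmcm dcp dftm darmi cvqx ykx uoxy byn lhvsz juw guid xmb
Hunk 3: at line 5 remove [ykx,uoxy] add [sxy,dxda,tbvn] -> 13 lines: xmcm dcp dftm darmi cvqx sxy dxda tbvn byn lhvsz juw guid xmb
Hunk 4: at line 2 remove [darmi,cvqx,sxy] add [btmi,cuiql,ksro] -> 13 lines: xmcm dcp dftm btmi cuiql ksro dxda tbvn byn lhvsz juw guid xmb
Final line count: 13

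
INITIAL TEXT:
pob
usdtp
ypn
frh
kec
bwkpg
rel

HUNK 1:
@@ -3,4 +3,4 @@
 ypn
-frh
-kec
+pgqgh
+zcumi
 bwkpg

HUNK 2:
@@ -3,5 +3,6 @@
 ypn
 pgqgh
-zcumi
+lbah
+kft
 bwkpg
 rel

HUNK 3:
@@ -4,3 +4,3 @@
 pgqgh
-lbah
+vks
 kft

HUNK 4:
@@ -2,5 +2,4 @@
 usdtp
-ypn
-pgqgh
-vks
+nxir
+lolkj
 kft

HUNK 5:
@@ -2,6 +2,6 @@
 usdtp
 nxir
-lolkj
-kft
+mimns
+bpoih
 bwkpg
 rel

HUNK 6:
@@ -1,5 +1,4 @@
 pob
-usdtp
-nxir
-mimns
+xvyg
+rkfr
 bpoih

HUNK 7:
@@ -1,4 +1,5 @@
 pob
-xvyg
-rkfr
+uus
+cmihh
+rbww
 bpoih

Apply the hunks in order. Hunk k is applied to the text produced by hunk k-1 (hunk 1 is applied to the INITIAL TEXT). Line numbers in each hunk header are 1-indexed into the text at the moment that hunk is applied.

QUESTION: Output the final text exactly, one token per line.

Hunk 1: at line 3 remove [frh,kec] add [pgqgh,zcumi] -> 7 lines: pob usdtp ypn pgqgh zcumi bwkpg rel
Hunk 2: at line 3 remove [zcumi] add [lbah,kft] -> 8 lines: pob usdtp ypn pgqgh lbah kft bwkpg rel
Hunk 3: at line 4 remove [lbah] add [vks] -> 8 lines: pob usdtp ypn pgqgh vks kft bwkpg rel
Hunk 4: at line 2 remove [ypn,pgqgh,vks] add [nxir,lolkj] -> 7 lines: pob usdtp nxir lolkj kft bwkpg rel
Hunk 5: at line 2 remove [lolkj,kft] add [mimns,bpoih] -> 7 lines: pob usdtp nxir mimns bpoih bwkpg rel
Hunk 6: at line 1 remove [usdtp,nxir,mimns] add [xvyg,rkfr] -> 6 lines: pob xvyg rkfr bpoih bwkpg rel
Hunk 7: at line 1 remove [xvyg,rkfr] add [uus,cmihh,rbww] -> 7 lines: pob uus cmihh rbww bpoih bwkpg rel

Answer: pob
uus
cmihh
rbww
bpoih
bwkpg
rel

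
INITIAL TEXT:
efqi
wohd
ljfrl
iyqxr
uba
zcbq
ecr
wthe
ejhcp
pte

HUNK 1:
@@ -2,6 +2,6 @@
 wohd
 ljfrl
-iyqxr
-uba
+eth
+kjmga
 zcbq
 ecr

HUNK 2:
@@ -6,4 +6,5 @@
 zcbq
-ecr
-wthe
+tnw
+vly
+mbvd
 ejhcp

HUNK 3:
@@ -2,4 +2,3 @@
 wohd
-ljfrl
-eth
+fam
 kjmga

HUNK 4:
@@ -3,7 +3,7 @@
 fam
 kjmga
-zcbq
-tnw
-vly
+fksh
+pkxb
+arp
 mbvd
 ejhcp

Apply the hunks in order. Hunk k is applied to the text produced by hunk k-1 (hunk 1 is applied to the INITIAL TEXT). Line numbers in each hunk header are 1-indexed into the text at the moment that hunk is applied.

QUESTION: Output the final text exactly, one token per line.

Hunk 1: at line 2 remove [iyqxr,uba] add [eth,kjmga] -> 10 lines: efqi wohd ljfrl eth kjmga zcbq ecr wthe ejhcp pte
Hunk 2: at line 6 remove [ecr,wthe] add [tnw,vly,mbvd] -> 11 lines: efqi wohd ljfrl eth kjmga zcbq tnw vly mbvd ejhcp pte
Hunk 3: at line 2 remove [ljfrl,eth] add [fam] -> 10 lines: efqi wohd fam kjmga zcbq tnw vly mbvd ejhcp pte
Hunk 4: at line 3 remove [zcbq,tnw,vly] add [fksh,pkxb,arp] -> 10 lines: efqi wohd fam kjmga fksh pkxb arp mbvd ejhcp pte

Answer: efqi
wohd
fam
kjmga
fksh
pkxb
arp
mbvd
ejhcp
pte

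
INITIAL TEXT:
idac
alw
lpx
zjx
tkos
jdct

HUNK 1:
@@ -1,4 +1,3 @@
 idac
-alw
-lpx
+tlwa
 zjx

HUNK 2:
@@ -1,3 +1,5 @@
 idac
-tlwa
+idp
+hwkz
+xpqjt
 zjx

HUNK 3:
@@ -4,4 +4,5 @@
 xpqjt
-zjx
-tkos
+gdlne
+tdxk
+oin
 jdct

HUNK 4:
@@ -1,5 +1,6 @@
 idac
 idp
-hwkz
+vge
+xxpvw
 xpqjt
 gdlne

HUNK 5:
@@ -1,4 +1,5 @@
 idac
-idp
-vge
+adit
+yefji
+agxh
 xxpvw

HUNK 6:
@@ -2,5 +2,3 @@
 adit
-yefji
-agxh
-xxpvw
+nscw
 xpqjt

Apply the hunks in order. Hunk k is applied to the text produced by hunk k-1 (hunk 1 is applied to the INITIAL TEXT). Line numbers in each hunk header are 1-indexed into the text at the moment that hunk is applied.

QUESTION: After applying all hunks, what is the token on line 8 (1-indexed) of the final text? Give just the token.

Answer: jdct

Derivation:
Hunk 1: at line 1 remove [alw,lpx] add [tlwa] -> 5 lines: idac tlwa zjx tkos jdct
Hunk 2: at line 1 remove [tlwa] add [idp,hwkz,xpqjt] -> 7 lines: idac idp hwkz xpqjt zjx tkos jdct
Hunk 3: at line 4 remove [zjx,tkos] add [gdlne,tdxk,oin] -> 8 lines: idac idp hwkz xpqjt gdlne tdxk oin jdct
Hunk 4: at line 1 remove [hwkz] add [vge,xxpvw] -> 9 lines: idac idp vge xxpvw xpqjt gdlne tdxk oin jdct
Hunk 5: at line 1 remove [idp,vge] add [adit,yefji,agxh] -> 10 lines: idac adit yefji agxh xxpvw xpqjt gdlne tdxk oin jdct
Hunk 6: at line 2 remove [yefji,agxh,xxpvw] add [nscw] -> 8 lines: idac adit nscw xpqjt gdlne tdxk oin jdct
Final line 8: jdct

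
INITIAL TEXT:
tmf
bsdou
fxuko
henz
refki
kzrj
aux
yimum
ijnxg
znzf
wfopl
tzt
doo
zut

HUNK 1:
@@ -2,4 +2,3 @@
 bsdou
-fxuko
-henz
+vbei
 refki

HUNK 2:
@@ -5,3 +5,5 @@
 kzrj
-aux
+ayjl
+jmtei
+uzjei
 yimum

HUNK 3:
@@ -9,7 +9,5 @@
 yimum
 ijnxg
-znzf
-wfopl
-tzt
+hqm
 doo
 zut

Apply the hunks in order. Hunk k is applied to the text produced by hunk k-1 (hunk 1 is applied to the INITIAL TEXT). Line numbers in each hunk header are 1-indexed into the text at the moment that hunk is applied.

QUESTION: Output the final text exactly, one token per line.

Answer: tmf
bsdou
vbei
refki
kzrj
ayjl
jmtei
uzjei
yimum
ijnxg
hqm
doo
zut

Derivation:
Hunk 1: at line 2 remove [fxuko,henz] add [vbei] -> 13 lines: tmf bsdou vbei refki kzrj aux yimum ijnxg znzf wfopl tzt doo zut
Hunk 2: at line 5 remove [aux] add [ayjl,jmtei,uzjei] -> 15 lines: tmf bsdou vbei refki kzrj ayjl jmtei uzjei yimum ijnxg znzf wfopl tzt doo zut
Hunk 3: at line 9 remove [znzf,wfopl,tzt] add [hqm] -> 13 lines: tmf bsdou vbei refki kzrj ayjl jmtei uzjei yimum ijnxg hqm doo zut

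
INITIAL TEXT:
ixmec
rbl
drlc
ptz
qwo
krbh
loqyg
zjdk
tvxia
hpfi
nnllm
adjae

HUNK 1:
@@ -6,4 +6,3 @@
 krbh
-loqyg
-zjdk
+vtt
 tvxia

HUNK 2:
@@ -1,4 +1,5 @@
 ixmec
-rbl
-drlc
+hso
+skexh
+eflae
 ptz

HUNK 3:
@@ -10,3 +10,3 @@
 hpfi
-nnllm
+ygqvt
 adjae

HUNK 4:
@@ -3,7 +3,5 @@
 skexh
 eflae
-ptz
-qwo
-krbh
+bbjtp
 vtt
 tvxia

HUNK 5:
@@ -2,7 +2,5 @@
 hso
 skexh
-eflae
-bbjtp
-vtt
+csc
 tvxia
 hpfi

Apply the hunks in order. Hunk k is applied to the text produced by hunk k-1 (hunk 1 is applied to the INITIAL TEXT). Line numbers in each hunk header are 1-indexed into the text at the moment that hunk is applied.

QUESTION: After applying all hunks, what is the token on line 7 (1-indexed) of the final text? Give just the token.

Answer: ygqvt

Derivation:
Hunk 1: at line 6 remove [loqyg,zjdk] add [vtt] -> 11 lines: ixmec rbl drlc ptz qwo krbh vtt tvxia hpfi nnllm adjae
Hunk 2: at line 1 remove [rbl,drlc] add [hso,skexh,eflae] -> 12 lines: ixmec hso skexh eflae ptz qwo krbh vtt tvxia hpfi nnllm adjae
Hunk 3: at line 10 remove [nnllm] add [ygqvt] -> 12 lines: ixmec hso skexh eflae ptz qwo krbh vtt tvxia hpfi ygqvt adjae
Hunk 4: at line 3 remove [ptz,qwo,krbh] add [bbjtp] -> 10 lines: ixmec hso skexh eflae bbjtp vtt tvxia hpfi ygqvt adjae
Hunk 5: at line 2 remove [eflae,bbjtp,vtt] add [csc] -> 8 lines: ixmec hso skexh csc tvxia hpfi ygqvt adjae
Final line 7: ygqvt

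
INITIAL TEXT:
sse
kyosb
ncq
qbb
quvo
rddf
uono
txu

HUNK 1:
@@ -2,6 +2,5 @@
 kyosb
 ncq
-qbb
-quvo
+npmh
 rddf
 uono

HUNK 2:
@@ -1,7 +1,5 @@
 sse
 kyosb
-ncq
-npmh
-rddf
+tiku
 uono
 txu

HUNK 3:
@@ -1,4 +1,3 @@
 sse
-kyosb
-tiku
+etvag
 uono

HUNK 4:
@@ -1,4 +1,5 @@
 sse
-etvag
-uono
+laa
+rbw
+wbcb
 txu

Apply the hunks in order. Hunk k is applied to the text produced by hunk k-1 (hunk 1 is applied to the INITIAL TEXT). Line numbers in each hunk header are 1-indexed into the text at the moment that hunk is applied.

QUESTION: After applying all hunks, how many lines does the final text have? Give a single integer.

Hunk 1: at line 2 remove [qbb,quvo] add [npmh] -> 7 lines: sse kyosb ncq npmh rddf uono txu
Hunk 2: at line 1 remove [ncq,npmh,rddf] add [tiku] -> 5 lines: sse kyosb tiku uono txu
Hunk 3: at line 1 remove [kyosb,tiku] add [etvag] -> 4 lines: sse etvag uono txu
Hunk 4: at line 1 remove [etvag,uono] add [laa,rbw,wbcb] -> 5 lines: sse laa rbw wbcb txu
Final line count: 5

Answer: 5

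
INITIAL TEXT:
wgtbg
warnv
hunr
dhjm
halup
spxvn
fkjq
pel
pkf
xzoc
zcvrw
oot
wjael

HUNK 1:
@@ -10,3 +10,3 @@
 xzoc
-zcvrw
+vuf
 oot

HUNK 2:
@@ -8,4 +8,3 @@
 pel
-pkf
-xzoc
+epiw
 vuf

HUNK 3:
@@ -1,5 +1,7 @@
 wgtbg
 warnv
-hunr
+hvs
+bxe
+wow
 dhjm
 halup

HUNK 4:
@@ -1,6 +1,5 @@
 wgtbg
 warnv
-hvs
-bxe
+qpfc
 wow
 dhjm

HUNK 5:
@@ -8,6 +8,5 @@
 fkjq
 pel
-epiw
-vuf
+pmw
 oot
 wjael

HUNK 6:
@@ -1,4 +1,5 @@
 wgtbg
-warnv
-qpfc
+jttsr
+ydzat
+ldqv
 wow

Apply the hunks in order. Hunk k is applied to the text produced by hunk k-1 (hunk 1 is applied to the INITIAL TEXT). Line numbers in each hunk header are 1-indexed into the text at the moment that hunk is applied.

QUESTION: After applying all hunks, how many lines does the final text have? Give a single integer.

Hunk 1: at line 10 remove [zcvrw] add [vuf] -> 13 lines: wgtbg warnv hunr dhjm halup spxvn fkjq pel pkf xzoc vuf oot wjael
Hunk 2: at line 8 remove [pkf,xzoc] add [epiw] -> 12 lines: wgtbg warnv hunr dhjm halup spxvn fkjq pel epiw vuf oot wjael
Hunk 3: at line 1 remove [hunr] add [hvs,bxe,wow] -> 14 lines: wgtbg warnv hvs bxe wow dhjm halup spxvn fkjq pel epiw vuf oot wjael
Hunk 4: at line 1 remove [hvs,bxe] add [qpfc] -> 13 lines: wgtbg warnv qpfc wow dhjm halup spxvn fkjq pel epiw vuf oot wjael
Hunk 5: at line 8 remove [epiw,vuf] add [pmw] -> 12 lines: wgtbg warnv qpfc wow dhjm halup spxvn fkjq pel pmw oot wjael
Hunk 6: at line 1 remove [warnv,qpfc] add [jttsr,ydzat,ldqv] -> 13 lines: wgtbg jttsr ydzat ldqv wow dhjm halup spxvn fkjq pel pmw oot wjael
Final line count: 13

Answer: 13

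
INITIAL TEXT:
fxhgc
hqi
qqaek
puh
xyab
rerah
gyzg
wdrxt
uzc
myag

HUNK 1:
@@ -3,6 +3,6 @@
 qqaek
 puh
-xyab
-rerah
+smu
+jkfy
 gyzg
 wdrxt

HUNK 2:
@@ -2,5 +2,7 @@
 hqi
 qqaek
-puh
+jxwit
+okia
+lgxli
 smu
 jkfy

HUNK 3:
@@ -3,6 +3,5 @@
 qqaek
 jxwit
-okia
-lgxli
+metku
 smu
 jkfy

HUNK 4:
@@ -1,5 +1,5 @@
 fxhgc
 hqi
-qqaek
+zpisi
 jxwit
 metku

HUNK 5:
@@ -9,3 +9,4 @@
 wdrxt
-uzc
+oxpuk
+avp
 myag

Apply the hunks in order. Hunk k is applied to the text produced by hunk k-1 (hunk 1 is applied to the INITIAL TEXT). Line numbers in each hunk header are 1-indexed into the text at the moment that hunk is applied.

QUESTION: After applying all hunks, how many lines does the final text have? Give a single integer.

Answer: 12

Derivation:
Hunk 1: at line 3 remove [xyab,rerah] add [smu,jkfy] -> 10 lines: fxhgc hqi qqaek puh smu jkfy gyzg wdrxt uzc myag
Hunk 2: at line 2 remove [puh] add [jxwit,okia,lgxli] -> 12 lines: fxhgc hqi qqaek jxwit okia lgxli smu jkfy gyzg wdrxt uzc myag
Hunk 3: at line 3 remove [okia,lgxli] add [metku] -> 11 lines: fxhgc hqi qqaek jxwit metku smu jkfy gyzg wdrxt uzc myag
Hunk 4: at line 1 remove [qqaek] add [zpisi] -> 11 lines: fxhgc hqi zpisi jxwit metku smu jkfy gyzg wdrxt uzc myag
Hunk 5: at line 9 remove [uzc] add [oxpuk,avp] -> 12 lines: fxhgc hqi zpisi jxwit metku smu jkfy gyzg wdrxt oxpuk avp myag
Final line count: 12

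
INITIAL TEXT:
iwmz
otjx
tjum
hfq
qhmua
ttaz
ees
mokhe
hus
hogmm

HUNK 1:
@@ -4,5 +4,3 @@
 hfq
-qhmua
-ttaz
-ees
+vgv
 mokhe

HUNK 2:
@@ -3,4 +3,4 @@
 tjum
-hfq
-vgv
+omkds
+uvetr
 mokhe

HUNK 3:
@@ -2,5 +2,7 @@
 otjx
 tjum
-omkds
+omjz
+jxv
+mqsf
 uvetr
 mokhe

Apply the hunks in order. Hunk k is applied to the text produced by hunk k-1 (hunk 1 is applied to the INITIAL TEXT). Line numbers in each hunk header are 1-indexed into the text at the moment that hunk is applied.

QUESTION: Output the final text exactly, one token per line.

Hunk 1: at line 4 remove [qhmua,ttaz,ees] add [vgv] -> 8 lines: iwmz otjx tjum hfq vgv mokhe hus hogmm
Hunk 2: at line 3 remove [hfq,vgv] add [omkds,uvetr] -> 8 lines: iwmz otjx tjum omkds uvetr mokhe hus hogmm
Hunk 3: at line 2 remove [omkds] add [omjz,jxv,mqsf] -> 10 lines: iwmz otjx tjum omjz jxv mqsf uvetr mokhe hus hogmm

Answer: iwmz
otjx
tjum
omjz
jxv
mqsf
uvetr
mokhe
hus
hogmm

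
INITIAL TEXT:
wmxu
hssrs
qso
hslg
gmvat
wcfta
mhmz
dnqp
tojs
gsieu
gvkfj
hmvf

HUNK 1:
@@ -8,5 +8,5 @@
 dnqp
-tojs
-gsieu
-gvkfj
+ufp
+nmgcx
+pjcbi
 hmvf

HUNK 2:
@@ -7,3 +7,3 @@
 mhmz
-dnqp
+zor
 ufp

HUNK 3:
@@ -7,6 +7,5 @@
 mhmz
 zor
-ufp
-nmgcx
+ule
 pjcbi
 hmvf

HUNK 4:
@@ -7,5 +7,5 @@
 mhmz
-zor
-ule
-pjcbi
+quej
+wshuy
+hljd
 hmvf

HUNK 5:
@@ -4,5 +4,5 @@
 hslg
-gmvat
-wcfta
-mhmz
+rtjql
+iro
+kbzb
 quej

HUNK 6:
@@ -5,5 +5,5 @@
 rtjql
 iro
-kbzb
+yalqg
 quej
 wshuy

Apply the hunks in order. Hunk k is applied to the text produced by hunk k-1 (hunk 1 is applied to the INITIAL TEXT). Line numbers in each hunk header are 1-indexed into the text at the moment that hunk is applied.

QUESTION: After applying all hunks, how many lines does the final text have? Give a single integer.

Hunk 1: at line 8 remove [tojs,gsieu,gvkfj] add [ufp,nmgcx,pjcbi] -> 12 lines: wmxu hssrs qso hslg gmvat wcfta mhmz dnqp ufp nmgcx pjcbi hmvf
Hunk 2: at line 7 remove [dnqp] add [zor] -> 12 lines: wmxu hssrs qso hslg gmvat wcfta mhmz zor ufp nmgcx pjcbi hmvf
Hunk 3: at line 7 remove [ufp,nmgcx] add [ule] -> 11 lines: wmxu hssrs qso hslg gmvat wcfta mhmz zor ule pjcbi hmvf
Hunk 4: at line 7 remove [zor,ule,pjcbi] add [quej,wshuy,hljd] -> 11 lines: wmxu hssrs qso hslg gmvat wcfta mhmz quej wshuy hljd hmvf
Hunk 5: at line 4 remove [gmvat,wcfta,mhmz] add [rtjql,iro,kbzb] -> 11 lines: wmxu hssrs qso hslg rtjql iro kbzb quej wshuy hljd hmvf
Hunk 6: at line 5 remove [kbzb] add [yalqg] -> 11 lines: wmxu hssrs qso hslg rtjql iro yalqg quej wshuy hljd hmvf
Final line count: 11

Answer: 11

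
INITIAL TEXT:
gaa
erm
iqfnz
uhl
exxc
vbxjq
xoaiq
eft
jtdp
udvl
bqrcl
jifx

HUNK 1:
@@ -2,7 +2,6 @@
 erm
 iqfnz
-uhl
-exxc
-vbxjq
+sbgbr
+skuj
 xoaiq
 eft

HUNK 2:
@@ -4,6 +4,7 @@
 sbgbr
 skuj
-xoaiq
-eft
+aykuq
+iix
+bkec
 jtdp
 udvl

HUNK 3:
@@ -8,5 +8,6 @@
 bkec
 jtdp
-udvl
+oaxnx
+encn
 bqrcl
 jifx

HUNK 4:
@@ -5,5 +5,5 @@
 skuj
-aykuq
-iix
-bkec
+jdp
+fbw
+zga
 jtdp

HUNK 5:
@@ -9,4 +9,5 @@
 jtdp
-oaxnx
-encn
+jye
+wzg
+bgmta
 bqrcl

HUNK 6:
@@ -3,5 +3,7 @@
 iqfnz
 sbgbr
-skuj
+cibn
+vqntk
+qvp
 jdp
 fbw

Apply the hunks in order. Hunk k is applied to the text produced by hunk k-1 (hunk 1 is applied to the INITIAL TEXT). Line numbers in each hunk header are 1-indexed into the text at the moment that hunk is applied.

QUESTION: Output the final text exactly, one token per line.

Hunk 1: at line 2 remove [uhl,exxc,vbxjq] add [sbgbr,skuj] -> 11 lines: gaa erm iqfnz sbgbr skuj xoaiq eft jtdp udvl bqrcl jifx
Hunk 2: at line 4 remove [xoaiq,eft] add [aykuq,iix,bkec] -> 12 lines: gaa erm iqfnz sbgbr skuj aykuq iix bkec jtdp udvl bqrcl jifx
Hunk 3: at line 8 remove [udvl] add [oaxnx,encn] -> 13 lines: gaa erm iqfnz sbgbr skuj aykuq iix bkec jtdp oaxnx encn bqrcl jifx
Hunk 4: at line 5 remove [aykuq,iix,bkec] add [jdp,fbw,zga] -> 13 lines: gaa erm iqfnz sbgbr skuj jdp fbw zga jtdp oaxnx encn bqrcl jifx
Hunk 5: at line 9 remove [oaxnx,encn] add [jye,wzg,bgmta] -> 14 lines: gaa erm iqfnz sbgbr skuj jdp fbw zga jtdp jye wzg bgmta bqrcl jifx
Hunk 6: at line 3 remove [skuj] add [cibn,vqntk,qvp] -> 16 lines: gaa erm iqfnz sbgbr cibn vqntk qvp jdp fbw zga jtdp jye wzg bgmta bqrcl jifx

Answer: gaa
erm
iqfnz
sbgbr
cibn
vqntk
qvp
jdp
fbw
zga
jtdp
jye
wzg
bgmta
bqrcl
jifx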